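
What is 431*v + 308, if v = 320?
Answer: 138228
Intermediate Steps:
431*v + 308 = 431*320 + 308 = 137920 + 308 = 138228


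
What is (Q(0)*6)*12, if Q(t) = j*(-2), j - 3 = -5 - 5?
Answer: 1008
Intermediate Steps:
j = -7 (j = 3 + (-5 - 5) = 3 - 10 = -7)
Q(t) = 14 (Q(t) = -7*(-2) = 14)
(Q(0)*6)*12 = (14*6)*12 = 84*12 = 1008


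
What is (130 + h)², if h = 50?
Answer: 32400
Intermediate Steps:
(130 + h)² = (130 + 50)² = 180² = 32400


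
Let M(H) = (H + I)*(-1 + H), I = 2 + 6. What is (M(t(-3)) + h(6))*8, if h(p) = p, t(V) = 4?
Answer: 336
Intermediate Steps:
I = 8
M(H) = (-1 + H)*(8 + H) (M(H) = (H + 8)*(-1 + H) = (8 + H)*(-1 + H) = (-1 + H)*(8 + H))
(M(t(-3)) + h(6))*8 = ((-8 + 4**2 + 7*4) + 6)*8 = ((-8 + 16 + 28) + 6)*8 = (36 + 6)*8 = 42*8 = 336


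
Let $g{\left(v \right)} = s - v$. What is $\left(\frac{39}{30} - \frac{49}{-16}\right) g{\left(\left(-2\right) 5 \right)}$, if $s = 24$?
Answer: $\frac{5933}{40} \approx 148.32$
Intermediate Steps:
$g{\left(v \right)} = 24 - v$
$\left(\frac{39}{30} - \frac{49}{-16}\right) g{\left(\left(-2\right) 5 \right)} = \left(\frac{39}{30} - \frac{49}{-16}\right) \left(24 - \left(-2\right) 5\right) = \left(39 \cdot \frac{1}{30} - - \frac{49}{16}\right) \left(24 - -10\right) = \left(\frac{13}{10} + \frac{49}{16}\right) \left(24 + 10\right) = \frac{349}{80} \cdot 34 = \frac{5933}{40}$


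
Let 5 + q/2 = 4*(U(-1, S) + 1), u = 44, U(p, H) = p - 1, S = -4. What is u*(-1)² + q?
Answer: 26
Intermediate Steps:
U(p, H) = -1 + p
q = -18 (q = -10 + 2*(4*((-1 - 1) + 1)) = -10 + 2*(4*(-2 + 1)) = -10 + 2*(4*(-1)) = -10 + 2*(-4) = -10 - 8 = -18)
u*(-1)² + q = 44*(-1)² - 18 = 44*1 - 18 = 44 - 18 = 26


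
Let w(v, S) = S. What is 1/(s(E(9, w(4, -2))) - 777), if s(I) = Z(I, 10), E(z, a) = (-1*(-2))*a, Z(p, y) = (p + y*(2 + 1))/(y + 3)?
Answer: -1/775 ≈ -0.0012903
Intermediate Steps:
Z(p, y) = (p + 3*y)/(3 + y) (Z(p, y) = (p + y*3)/(3 + y) = (p + 3*y)/(3 + y))
E(z, a) = 2*a
s(I) = 30/13 + I/13 (s(I) = (I + 3*10)/(3 + 10) = (I + 30)/13 = (30 + I)/13 = 30/13 + I/13)
1/(s(E(9, w(4, -2))) - 777) = 1/((30/13 + (2*(-2))/13) - 777) = 1/((30/13 + (1/13)*(-4)) - 777) = 1/((30/13 - 4/13) - 777) = 1/(2 - 777) = 1/(-775) = -1/775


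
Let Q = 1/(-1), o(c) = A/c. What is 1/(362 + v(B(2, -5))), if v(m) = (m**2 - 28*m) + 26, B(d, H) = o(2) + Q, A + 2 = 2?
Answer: 1/417 ≈ 0.0023981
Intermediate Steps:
A = 0 (A = -2 + 2 = 0)
o(c) = 0 (o(c) = 0/c = 0)
Q = -1
B(d, H) = -1 (B(d, H) = 0 - 1 = -1)
v(m) = 26 + m**2 - 28*m
1/(362 + v(B(2, -5))) = 1/(362 + (26 + (-1)**2 - 28*(-1))) = 1/(362 + (26 + 1 + 28)) = 1/(362 + 55) = 1/417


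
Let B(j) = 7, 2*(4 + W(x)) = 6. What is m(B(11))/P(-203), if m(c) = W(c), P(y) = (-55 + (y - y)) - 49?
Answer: 1/104 ≈ 0.0096154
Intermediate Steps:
P(y) = -104 (P(y) = (-55 + 0) - 49 = -55 - 49 = -104)
W(x) = -1 (W(x) = -4 + (1/2)*6 = -4 + 3 = -1)
m(c) = -1
m(B(11))/P(-203) = -1/(-104) = -1*(-1/104) = 1/104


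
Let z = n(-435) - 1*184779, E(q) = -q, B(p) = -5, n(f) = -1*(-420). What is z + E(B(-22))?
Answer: -184354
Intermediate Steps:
n(f) = 420
z = -184359 (z = 420 - 1*184779 = 420 - 184779 = -184359)
z + E(B(-22)) = -184359 - 1*(-5) = -184359 + 5 = -184354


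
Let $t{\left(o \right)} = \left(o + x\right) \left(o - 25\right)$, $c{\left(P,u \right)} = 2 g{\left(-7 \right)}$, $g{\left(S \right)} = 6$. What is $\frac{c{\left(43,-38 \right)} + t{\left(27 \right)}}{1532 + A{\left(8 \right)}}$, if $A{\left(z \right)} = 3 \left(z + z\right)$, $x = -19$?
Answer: $\frac{7}{395} \approx 0.017722$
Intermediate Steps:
$A{\left(z \right)} = 6 z$ ($A{\left(z \right)} = 3 \cdot 2 z = 6 z$)
$c{\left(P,u \right)} = 12$ ($c{\left(P,u \right)} = 2 \cdot 6 = 12$)
$t{\left(o \right)} = \left(-25 + o\right) \left(-19 + o\right)$ ($t{\left(o \right)} = \left(o - 19\right) \left(o - 25\right) = \left(-19 + o\right) \left(-25 + o\right) = \left(-25 + o\right) \left(-19 + o\right)$)
$\frac{c{\left(43,-38 \right)} + t{\left(27 \right)}}{1532 + A{\left(8 \right)}} = \frac{12 + \left(475 + 27^{2} - 1188\right)}{1532 + 6 \cdot 8} = \frac{12 + \left(475 + 729 - 1188\right)}{1532 + 48} = \frac{12 + 16}{1580} = 28 \cdot \frac{1}{1580} = \frac{7}{395}$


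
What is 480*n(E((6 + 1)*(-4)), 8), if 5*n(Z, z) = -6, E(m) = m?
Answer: -576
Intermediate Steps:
n(Z, z) = -6/5 (n(Z, z) = (⅕)*(-6) = -6/5)
480*n(E((6 + 1)*(-4)), 8) = 480*(-6/5) = -576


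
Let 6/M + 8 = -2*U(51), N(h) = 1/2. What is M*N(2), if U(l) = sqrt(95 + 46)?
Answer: 6/125 - 3*sqrt(141)/250 ≈ -0.094492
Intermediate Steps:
N(h) = 1/2
U(l) = sqrt(141)
M = 6/(-8 - 2*sqrt(141)) ≈ -0.18898
M*N(2) = (12/125 - 3*sqrt(141)/125)*(1/2) = 6/125 - 3*sqrt(141)/250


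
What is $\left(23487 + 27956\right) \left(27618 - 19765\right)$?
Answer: $403981879$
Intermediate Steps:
$\left(23487 + 27956\right) \left(27618 - 19765\right) = 51443 \cdot 7853 = 403981879$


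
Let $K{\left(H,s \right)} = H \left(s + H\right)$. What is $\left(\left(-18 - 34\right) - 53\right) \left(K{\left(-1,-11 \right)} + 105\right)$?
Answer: $-12285$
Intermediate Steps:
$K{\left(H,s \right)} = H \left(H + s\right)$
$\left(\left(-18 - 34\right) - 53\right) \left(K{\left(-1,-11 \right)} + 105\right) = \left(\left(-18 - 34\right) - 53\right) \left(- (-1 - 11) + 105\right) = \left(-52 - 53\right) \left(\left(-1\right) \left(-12\right) + 105\right) = - 105 \left(12 + 105\right) = \left(-105\right) 117 = -12285$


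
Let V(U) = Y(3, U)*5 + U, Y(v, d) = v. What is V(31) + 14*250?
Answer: 3546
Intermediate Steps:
V(U) = 15 + U (V(U) = 3*5 + U = 15 + U)
V(31) + 14*250 = (15 + 31) + 14*250 = 46 + 3500 = 3546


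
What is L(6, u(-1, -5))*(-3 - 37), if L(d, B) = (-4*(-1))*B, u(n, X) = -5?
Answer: 800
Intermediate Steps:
L(d, B) = 4*B
L(6, u(-1, -5))*(-3 - 37) = (4*(-5))*(-3 - 37) = -20*(-40) = 800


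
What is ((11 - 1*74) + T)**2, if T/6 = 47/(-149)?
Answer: 93489561/22201 ≈ 4211.1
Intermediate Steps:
T = -282/149 (T = 6*(47/(-149)) = 6*(47*(-1/149)) = 6*(-47/149) = -282/149 ≈ -1.8926)
((11 - 1*74) + T)**2 = ((11 - 1*74) - 282/149)**2 = ((11 - 74) - 282/149)**2 = (-63 - 282/149)**2 = (-9669/149)**2 = 93489561/22201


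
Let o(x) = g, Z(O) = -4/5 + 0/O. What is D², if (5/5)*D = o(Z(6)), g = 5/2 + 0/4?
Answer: 25/4 ≈ 6.2500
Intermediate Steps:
Z(O) = -⅘ (Z(O) = -4*⅕ + 0 = -⅘ + 0 = -⅘)
g = 5/2 (g = 5*(½) + 0*(¼) = 5/2 + 0 = 5/2 ≈ 2.5000)
o(x) = 5/2
D = 5/2 ≈ 2.5000
D² = (5/2)² = 25/4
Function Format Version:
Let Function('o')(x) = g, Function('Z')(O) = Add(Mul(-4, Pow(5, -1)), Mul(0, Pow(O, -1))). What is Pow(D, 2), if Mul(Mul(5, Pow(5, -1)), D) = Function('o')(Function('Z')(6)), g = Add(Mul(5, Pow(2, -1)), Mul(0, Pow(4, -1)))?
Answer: Rational(25, 4) ≈ 6.2500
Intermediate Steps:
Function('Z')(O) = Rational(-4, 5) (Function('Z')(O) = Add(Mul(-4, Rational(1, 5)), 0) = Add(Rational(-4, 5), 0) = Rational(-4, 5))
g = Rational(5, 2) (g = Add(Mul(5, Rational(1, 2)), Mul(0, Rational(1, 4))) = Add(Rational(5, 2), 0) = Rational(5, 2) ≈ 2.5000)
Function('o')(x) = Rational(5, 2)
D = Rational(5, 2) ≈ 2.5000
Pow(D, 2) = Pow(Rational(5, 2), 2) = Rational(25, 4)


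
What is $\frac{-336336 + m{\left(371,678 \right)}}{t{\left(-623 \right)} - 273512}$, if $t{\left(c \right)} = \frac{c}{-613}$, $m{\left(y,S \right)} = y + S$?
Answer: $\frac{205530931}{167662233} \approx 1.2259$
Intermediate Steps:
$m{\left(y,S \right)} = S + y$
$t{\left(c \right)} = - \frac{c}{613}$ ($t{\left(c \right)} = c \left(- \frac{1}{613}\right) = - \frac{c}{613}$)
$\frac{-336336 + m{\left(371,678 \right)}}{t{\left(-623 \right)} - 273512} = \frac{-336336 + \left(678 + 371\right)}{\left(- \frac{1}{613}\right) \left(-623\right) - 273512} = \frac{-336336 + 1049}{\frac{623}{613} - 273512} = - \frac{335287}{- \frac{167662233}{613}} = \left(-335287\right) \left(- \frac{613}{167662233}\right) = \frac{205530931}{167662233}$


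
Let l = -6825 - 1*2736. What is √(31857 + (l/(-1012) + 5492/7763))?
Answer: √491703726759319921/3928078 ≈ 178.51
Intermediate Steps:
l = -9561 (l = -6825 - 2736 = -9561)
√(31857 + (l/(-1012) + 5492/7763)) = √(31857 + (-9561/(-1012) + 5492/7763)) = √(31857 + (-9561*(-1/1012) + 5492*(1/7763))) = √(31857 + (9561/1012 + 5492/7763)) = √(31857 + 79779947/7856156) = √(250353341639/7856156) = √491703726759319921/3928078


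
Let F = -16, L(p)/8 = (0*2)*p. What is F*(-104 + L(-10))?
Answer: 1664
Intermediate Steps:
L(p) = 0 (L(p) = 8*((0*2)*p) = 8*(0*p) = 8*0 = 0)
F*(-104 + L(-10)) = -16*(-104 + 0) = -16*(-104) = 1664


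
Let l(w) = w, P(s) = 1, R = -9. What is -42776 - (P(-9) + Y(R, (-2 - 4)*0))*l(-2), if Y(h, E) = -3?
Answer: -42780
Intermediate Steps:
-42776 - (P(-9) + Y(R, (-2 - 4)*0))*l(-2) = -42776 - (1 - 3)*(-2) = -42776 - (-2)*(-2) = -42776 - 1*4 = -42776 - 4 = -42780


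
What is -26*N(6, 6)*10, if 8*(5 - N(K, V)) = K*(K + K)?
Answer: 1040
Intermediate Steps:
N(K, V) = 5 - K**2/4 (N(K, V) = 5 - K*(K + K)/8 = 5 - K*2*K/8 = 5 - K**2/4)
-26*N(6, 6)*10 = -26*(5 - 1/4*6**2)*10 = -26*(5 - 1/4*36)*10 = -26*(5 - 9)*10 = -26*(-4)*10 = 104*10 = 1040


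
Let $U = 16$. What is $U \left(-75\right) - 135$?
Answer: $-1335$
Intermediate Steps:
$U \left(-75\right) - 135 = 16 \left(-75\right) - 135 = -1200 - 135 = -1335$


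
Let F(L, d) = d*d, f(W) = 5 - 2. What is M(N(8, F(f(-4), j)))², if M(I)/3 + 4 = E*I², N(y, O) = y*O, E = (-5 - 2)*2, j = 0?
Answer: 144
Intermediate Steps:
f(W) = 3
F(L, d) = d²
E = -14 (E = -7*2 = -14)
N(y, O) = O*y
M(I) = -12 - 42*I² (M(I) = -12 + 3*(-14*I²) = -12 - 42*I²)
M(N(8, F(f(-4), j)))² = (-12 - 42*(0²*8)²)² = (-12 - 42*(0*8)²)² = (-12 - 42*0²)² = (-12 - 42*0)² = (-12 + 0)² = (-12)² = 144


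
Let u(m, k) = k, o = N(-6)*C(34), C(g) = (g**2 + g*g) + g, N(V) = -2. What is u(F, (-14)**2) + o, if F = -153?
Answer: -4496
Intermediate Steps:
C(g) = g + 2*g**2 (C(g) = (g**2 + g**2) + g = 2*g**2 + g = g + 2*g**2)
o = -4692 (o = -68*(1 + 2*34) = -68*(1 + 68) = -68*69 = -2*2346 = -4692)
u(F, (-14)**2) + o = (-14)**2 - 4692 = 196 - 4692 = -4496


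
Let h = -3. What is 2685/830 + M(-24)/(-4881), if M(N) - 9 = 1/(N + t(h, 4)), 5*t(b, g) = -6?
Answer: 82517702/25522749 ≈ 3.2331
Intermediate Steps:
t(b, g) = -6/5 (t(b, g) = (⅕)*(-6) = -6/5)
M(N) = 9 + 1/(-6/5 + N) (M(N) = 9 + 1/(N - 6/5) = 9 + 1/(-6/5 + N))
2685/830 + M(-24)/(-4881) = 2685/830 + ((-49 + 45*(-24))/(-6 + 5*(-24)))/(-4881) = 2685*(1/830) + ((-49 - 1080)/(-6 - 120))*(-1/4881) = 537/166 + (-1129/(-126))*(-1/4881) = 537/166 - 1/126*(-1129)*(-1/4881) = 537/166 + (1129/126)*(-1/4881) = 537/166 - 1129/615006 = 82517702/25522749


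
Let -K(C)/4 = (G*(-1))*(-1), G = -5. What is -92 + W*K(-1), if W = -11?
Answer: -312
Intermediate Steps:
K(C) = 20 (K(C) = -4*(-5*(-1))*(-1) = -20*(-1) = -4*(-5) = 20)
-92 + W*K(-1) = -92 - 11*20 = -92 - 220 = -312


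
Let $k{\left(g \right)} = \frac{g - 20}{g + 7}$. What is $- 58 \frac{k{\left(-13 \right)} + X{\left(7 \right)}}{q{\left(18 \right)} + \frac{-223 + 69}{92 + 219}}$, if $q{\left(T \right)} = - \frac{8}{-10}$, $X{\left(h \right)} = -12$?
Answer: $\frac{586235}{474} \approx 1236.8$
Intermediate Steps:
$k{\left(g \right)} = \frac{-20 + g}{7 + g}$
$q{\left(T \right)} = \frac{4}{5}$ ($q{\left(T \right)} = \left(-8\right) \left(- \frac{1}{10}\right) = \frac{4}{5}$)
$- 58 \frac{k{\left(-13 \right)} + X{\left(7 \right)}}{q{\left(18 \right)} + \frac{-223 + 69}{92 + 219}} = - 58 \frac{\frac{-20 - 13}{7 - 13} - 12}{\frac{4}{5} + \frac{-223 + 69}{92 + 219}} = - 58 \frac{\frac{1}{-6} \left(-33\right) - 12}{\frac{4}{5} - \frac{154}{311}} = - 58 \frac{\left(- \frac{1}{6}\right) \left(-33\right) - 12}{\frac{4}{5} - \frac{154}{311}} = - 58 \frac{\frac{11}{2} - 12}{\frac{4}{5} - \frac{154}{311}} = - 58 \left(- \frac{13}{2 \cdot \frac{474}{1555}}\right) = - 58 \left(\left(- \frac{13}{2}\right) \frac{1555}{474}\right) = \left(-58\right) \left(- \frac{20215}{948}\right) = \frac{586235}{474}$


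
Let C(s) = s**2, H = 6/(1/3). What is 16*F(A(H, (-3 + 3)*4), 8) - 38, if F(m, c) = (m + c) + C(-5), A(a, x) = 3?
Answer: 538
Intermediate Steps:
H = 18 (H = 6/(1/3) = 6*3 = 18)
F(m, c) = 25 + c + m (F(m, c) = (m + c) + (-5)**2 = (c + m) + 25 = 25 + c + m)
16*F(A(H, (-3 + 3)*4), 8) - 38 = 16*(25 + 8 + 3) - 38 = 16*36 - 38 = 576 - 38 = 538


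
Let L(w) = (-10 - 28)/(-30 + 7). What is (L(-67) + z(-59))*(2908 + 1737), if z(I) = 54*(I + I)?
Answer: -680576110/23 ≈ -2.9590e+7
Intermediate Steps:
L(w) = 38/23 (L(w) = -38/(-23) = -38*(-1/23) = 38/23)
z(I) = 108*I (z(I) = 54*(2*I) = 108*I)
(L(-67) + z(-59))*(2908 + 1737) = (38/23 + 108*(-59))*(2908 + 1737) = (38/23 - 6372)*4645 = -146518/23*4645 = -680576110/23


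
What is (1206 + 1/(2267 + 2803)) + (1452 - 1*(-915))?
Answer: 18115111/5070 ≈ 3573.0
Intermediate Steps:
(1206 + 1/(2267 + 2803)) + (1452 - 1*(-915)) = (1206 + 1/5070) + (1452 + 915) = (1206 + 1/5070) + 2367 = 6114421/5070 + 2367 = 18115111/5070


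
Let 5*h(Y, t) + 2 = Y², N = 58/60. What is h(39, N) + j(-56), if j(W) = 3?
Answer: 1534/5 ≈ 306.80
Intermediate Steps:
N = 29/30 (N = 58*(1/60) = 29/30 ≈ 0.96667)
h(Y, t) = -⅖ + Y²/5
h(39, N) + j(-56) = (-⅖ + (⅕)*39²) + 3 = (-⅖ + (⅕)*1521) + 3 = (-⅖ + 1521/5) + 3 = 1519/5 + 3 = 1534/5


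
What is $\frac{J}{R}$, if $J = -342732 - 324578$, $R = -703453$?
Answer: $\frac{667310}{703453} \approx 0.94862$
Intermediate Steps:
$J = -667310$
$\frac{J}{R} = - \frac{667310}{-703453} = \left(-667310\right) \left(- \frac{1}{703453}\right) = \frac{667310}{703453}$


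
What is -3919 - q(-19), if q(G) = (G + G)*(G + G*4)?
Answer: -7529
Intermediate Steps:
q(G) = 10*G² (q(G) = (2*G)*(G + 4*G) = (2*G)*(5*G) = 10*G²)
-3919 - q(-19) = -3919 - 10*(-19)² = -3919 - 10*361 = -3919 - 1*3610 = -3919 - 3610 = -7529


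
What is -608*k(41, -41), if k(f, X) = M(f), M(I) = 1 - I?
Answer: 24320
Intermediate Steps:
k(f, X) = 1 - f
-608*k(41, -41) = -608*(1 - 1*41) = -608*(1 - 41) = -608*(-40) = 24320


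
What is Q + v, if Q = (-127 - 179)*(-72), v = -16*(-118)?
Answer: 23920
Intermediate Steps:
v = 1888
Q = 22032 (Q = -306*(-72) = 22032)
Q + v = 22032 + 1888 = 23920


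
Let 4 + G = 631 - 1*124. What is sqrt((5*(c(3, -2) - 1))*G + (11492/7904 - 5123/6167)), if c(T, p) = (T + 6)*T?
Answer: sqrt(14364501468107966)/468692 ≈ 255.72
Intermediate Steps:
c(T, p) = T*(6 + T) (c(T, p) = (6 + T)*T = T*(6 + T))
G = 503 (G = -4 + (631 - 1*124) = -4 + (631 - 124) = -4 + 507 = 503)
sqrt((5*(c(3, -2) - 1))*G + (11492/7904 - 5123/6167)) = sqrt((5*(3*(6 + 3) - 1))*503 + (11492/7904 - 5123/6167)) = sqrt((5*(3*9 - 1))*503 + (11492*(1/7904) - 5123*1/6167)) = sqrt((5*(27 - 1))*503 + (221/152 - 5123/6167)) = sqrt((5*26)*503 + 584211/937384) = sqrt(130*503 + 584211/937384) = sqrt(65390 + 584211/937384) = sqrt(61296123971/937384) = sqrt(14364501468107966)/468692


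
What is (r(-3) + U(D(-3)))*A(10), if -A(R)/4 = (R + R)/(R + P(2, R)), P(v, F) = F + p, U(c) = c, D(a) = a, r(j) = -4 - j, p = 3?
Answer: 320/23 ≈ 13.913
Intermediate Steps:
P(v, F) = 3 + F (P(v, F) = F + 3 = 3 + F)
A(R) = -8*R/(3 + 2*R) (A(R) = -4*(R + R)/(R + (3 + R)) = -4*2*R/(3 + 2*R) = -8*R/(3 + 2*R))
(r(-3) + U(D(-3)))*A(10) = ((-4 - 1*(-3)) - 3)*(-8*10/(3 + 2*10)) = ((-4 + 3) - 3)*(-8*10/(3 + 20)) = (-1 - 3)*(-8*10/23) = -(-32)*10/23 = -4*(-80/23) = 320/23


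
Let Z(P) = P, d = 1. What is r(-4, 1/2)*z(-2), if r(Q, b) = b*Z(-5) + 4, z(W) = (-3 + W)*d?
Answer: -15/2 ≈ -7.5000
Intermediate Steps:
z(W) = -3 + W (z(W) = (-3 + W)*1 = -3 + W)
r(Q, b) = 4 - 5*b (r(Q, b) = b*(-5) + 4 = -5*b + 4 = 4 - 5*b)
r(-4, 1/2)*z(-2) = (4 - 5/2)*(-3 - 2) = (4 - 5*½)*(-5) = (4 - 5/2)*(-5) = (3/2)*(-5) = -15/2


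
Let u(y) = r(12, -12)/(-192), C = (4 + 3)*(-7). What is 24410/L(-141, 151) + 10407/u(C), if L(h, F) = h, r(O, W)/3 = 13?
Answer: -94230098/1833 ≈ -51408.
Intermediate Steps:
r(O, W) = 39 (r(O, W) = 3*13 = 39)
C = -49 (C = 7*(-7) = -49)
u(y) = -13/64 (u(y) = 39/(-192) = 39*(-1/192) = -13/64)
24410/L(-141, 151) + 10407/u(C) = 24410/(-141) + 10407/(-13/64) = 24410*(-1/141) + 10407*(-64/13) = -24410/141 - 666048/13 = -94230098/1833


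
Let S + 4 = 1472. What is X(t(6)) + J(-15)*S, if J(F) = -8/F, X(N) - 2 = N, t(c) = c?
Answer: 11864/15 ≈ 790.93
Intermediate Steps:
S = 1468 (S = -4 + 1472 = 1468)
X(N) = 2 + N
X(t(6)) + J(-15)*S = (2 + 6) - 8/(-15)*1468 = 8 - 8*(-1/15)*1468 = 8 + (8/15)*1468 = 8 + 11744/15 = 11864/15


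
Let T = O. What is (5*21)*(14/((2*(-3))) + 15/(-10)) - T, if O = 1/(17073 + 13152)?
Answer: -24331127/60450 ≈ -402.50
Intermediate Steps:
O = 1/30225 ≈ 3.3085e-5
T = 1/30225 ≈ 3.3085e-5
(5*21)*(14/((2*(-3))) + 15/(-10)) - T = (5*21)*(14/((2*(-3))) + 15/(-10)) - 1*1/30225 = 105*(14/(-6) + 15*(-⅒)) - 1/30225 = 105*(14*(-⅙) - 3/2) - 1/30225 = 105*(-7/3 - 3/2) - 1/30225 = 105*(-23/6) - 1/30225 = -805/2 - 1/30225 = -24331127/60450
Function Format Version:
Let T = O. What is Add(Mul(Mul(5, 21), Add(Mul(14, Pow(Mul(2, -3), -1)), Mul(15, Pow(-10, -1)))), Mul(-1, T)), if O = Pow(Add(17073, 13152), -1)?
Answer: Rational(-24331127, 60450) ≈ -402.50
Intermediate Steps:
O = Rational(1, 30225) (O = Pow(30225, -1) = Rational(1, 30225) ≈ 3.3085e-5)
T = Rational(1, 30225) ≈ 3.3085e-5
Add(Mul(Mul(5, 21), Add(Mul(14, Pow(Mul(2, -3), -1)), Mul(15, Pow(-10, -1)))), Mul(-1, T)) = Add(Mul(Mul(5, 21), Add(Mul(14, Pow(Mul(2, -3), -1)), Mul(15, Pow(-10, -1)))), Mul(-1, Rational(1, 30225))) = Add(Mul(105, Add(Mul(14, Pow(-6, -1)), Mul(15, Rational(-1, 10)))), Rational(-1, 30225)) = Add(Mul(105, Add(Mul(14, Rational(-1, 6)), Rational(-3, 2))), Rational(-1, 30225)) = Add(Mul(105, Add(Rational(-7, 3), Rational(-3, 2))), Rational(-1, 30225)) = Add(Mul(105, Rational(-23, 6)), Rational(-1, 30225)) = Add(Rational(-805, 2), Rational(-1, 30225)) = Rational(-24331127, 60450)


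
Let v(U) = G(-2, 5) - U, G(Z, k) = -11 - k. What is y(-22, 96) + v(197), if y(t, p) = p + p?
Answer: -21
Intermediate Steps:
y(t, p) = 2*p
v(U) = -16 - U (v(U) = (-11 - 1*5) - U = (-11 - 5) - U = -16 - U)
y(-22, 96) + v(197) = 2*96 + (-16 - 1*197) = 192 + (-16 - 197) = 192 - 213 = -21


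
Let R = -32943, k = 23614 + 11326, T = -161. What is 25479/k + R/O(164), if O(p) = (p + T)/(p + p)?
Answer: -125845748441/34940 ≈ -3.6018e+6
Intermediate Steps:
k = 34940
O(p) = (-161 + p)/(2*p) (O(p) = (p - 161)/(p + p) = (-161 + p)/((2*p)) = (-161 + p)*(1/(2*p)) = (-161 + p)/(2*p))
25479/k + R/O(164) = 25479/34940 - 32943*328/(-161 + 164) = 25479*(1/34940) - 32943/((½)*(1/164)*3) = 25479/34940 - 32943/3/328 = 25479/34940 - 32943*328/3 = 25479/34940 - 3601768 = -125845748441/34940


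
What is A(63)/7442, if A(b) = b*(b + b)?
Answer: 3969/3721 ≈ 1.0666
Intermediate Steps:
A(b) = 2*b**2 (A(b) = b*(2*b) = 2*b**2)
A(63)/7442 = (2*63**2)/7442 = (2*3969)*(1/7442) = 7938*(1/7442) = 3969/3721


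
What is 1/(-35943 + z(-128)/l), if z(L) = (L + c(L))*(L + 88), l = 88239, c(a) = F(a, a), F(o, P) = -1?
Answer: -29413/1057189739 ≈ -2.7822e-5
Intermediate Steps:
c(a) = -1
z(L) = (-1 + L)*(88 + L) (z(L) = (L - 1)*(L + 88) = (-1 + L)*(88 + L))
1/(-35943 + z(-128)/l) = 1/(-35943 + (-88 + (-128)² + 87*(-128))/88239) = 1/(-35943 + (-88 + 16384 - 11136)*(1/88239)) = 1/(-35943 + 5160*(1/88239)) = 1/(-35943 + 1720/29413) = 1/(-1057189739/29413) = -29413/1057189739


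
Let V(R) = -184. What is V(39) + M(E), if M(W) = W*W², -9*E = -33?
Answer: -3637/27 ≈ -134.70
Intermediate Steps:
E = 11/3 (E = -⅑*(-33) = 11/3 ≈ 3.6667)
M(W) = W³
V(39) + M(E) = -184 + (11/3)³ = -184 + 1331/27 = -3637/27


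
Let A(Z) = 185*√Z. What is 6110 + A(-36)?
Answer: 6110 + 1110*I ≈ 6110.0 + 1110.0*I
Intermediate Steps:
6110 + A(-36) = 6110 + 185*√(-36) = 6110 + 185*(6*I) = 6110 + 1110*I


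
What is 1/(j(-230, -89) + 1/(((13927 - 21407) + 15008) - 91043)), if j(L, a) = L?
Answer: -83515/19208451 ≈ -0.0043478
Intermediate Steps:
1/(j(-230, -89) + 1/(((13927 - 21407) + 15008) - 91043)) = 1/(-230 + 1/(((13927 - 21407) + 15008) - 91043)) = 1/(-230 + 1/((-7480 + 15008) - 91043)) = 1/(-230 + 1/(7528 - 91043)) = 1/(-230 + 1/(-83515)) = 1/(-230 - 1/83515) = 1/(-19208451/83515) = -83515/19208451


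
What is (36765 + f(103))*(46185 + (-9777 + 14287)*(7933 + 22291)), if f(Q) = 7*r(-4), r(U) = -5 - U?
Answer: 5012189470150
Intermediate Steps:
f(Q) = -7 (f(Q) = 7*(-5 - 1*(-4)) = 7*(-5 + 4) = 7*(-1) = -7)
(36765 + f(103))*(46185 + (-9777 + 14287)*(7933 + 22291)) = (36765 - 7)*(46185 + (-9777 + 14287)*(7933 + 22291)) = 36758*(46185 + 4510*30224) = 36758*(46185 + 136310240) = 36758*136356425 = 5012189470150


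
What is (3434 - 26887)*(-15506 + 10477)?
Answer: 117945137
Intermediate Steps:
(3434 - 26887)*(-15506 + 10477) = -23453*(-5029) = 117945137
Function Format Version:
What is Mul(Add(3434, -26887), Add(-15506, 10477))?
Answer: 117945137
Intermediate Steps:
Mul(Add(3434, -26887), Add(-15506, 10477)) = Mul(-23453, -5029) = 117945137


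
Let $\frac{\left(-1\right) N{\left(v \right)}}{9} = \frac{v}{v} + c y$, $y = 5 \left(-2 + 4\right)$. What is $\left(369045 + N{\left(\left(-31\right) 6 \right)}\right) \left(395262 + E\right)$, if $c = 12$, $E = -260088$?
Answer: $49738084344$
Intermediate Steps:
$y = 10$ ($y = 5 \cdot 2 = 10$)
$N{\left(v \right)} = -1089$ ($N{\left(v \right)} = - 9 \left(\frac{v}{v} + 12 \cdot 10\right) = - 9 \left(1 + 120\right) = \left(-9\right) 121 = -1089$)
$\left(369045 + N{\left(\left(-31\right) 6 \right)}\right) \left(395262 + E\right) = \left(369045 - 1089\right) \left(395262 - 260088\right) = 367956 \cdot 135174 = 49738084344$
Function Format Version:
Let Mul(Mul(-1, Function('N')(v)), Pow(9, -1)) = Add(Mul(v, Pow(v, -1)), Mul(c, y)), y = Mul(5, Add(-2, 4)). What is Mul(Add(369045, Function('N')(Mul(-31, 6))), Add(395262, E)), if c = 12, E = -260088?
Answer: 49738084344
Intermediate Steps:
y = 10 (y = Mul(5, 2) = 10)
Function('N')(v) = -1089 (Function('N')(v) = Mul(-9, Add(Mul(v, Pow(v, -1)), Mul(12, 10))) = Mul(-9, Add(1, 120)) = Mul(-9, 121) = -1089)
Mul(Add(369045, Function('N')(Mul(-31, 6))), Add(395262, E)) = Mul(Add(369045, -1089), Add(395262, -260088)) = Mul(367956, 135174) = 49738084344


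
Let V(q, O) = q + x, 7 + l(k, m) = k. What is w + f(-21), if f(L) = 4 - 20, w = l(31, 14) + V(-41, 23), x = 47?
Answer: 14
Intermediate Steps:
l(k, m) = -7 + k
V(q, O) = 47 + q (V(q, O) = q + 47 = 47 + q)
w = 30 (w = (-7 + 31) + (47 - 41) = 24 + 6 = 30)
f(L) = -16
w + f(-21) = 30 - 16 = 14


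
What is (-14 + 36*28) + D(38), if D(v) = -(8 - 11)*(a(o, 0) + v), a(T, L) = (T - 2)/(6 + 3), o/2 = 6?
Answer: 3334/3 ≈ 1111.3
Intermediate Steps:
o = 12 (o = 2*6 = 12)
a(T, L) = -2/9 + T/9 (a(T, L) = (-2 + T)/9 = (-2 + T)*(⅑) = -2/9 + T/9)
D(v) = 10/3 + 3*v (D(v) = -(8 - 11)*((-2/9 + (⅑)*12) + v) = -(-3)*((-2/9 + 4/3) + v) = -(-3)*(10/9 + v) = -(-10/3 - 3*v) = 10/3 + 3*v)
(-14 + 36*28) + D(38) = (-14 + 36*28) + (10/3 + 3*38) = (-14 + 1008) + (10/3 + 114) = 994 + 352/3 = 3334/3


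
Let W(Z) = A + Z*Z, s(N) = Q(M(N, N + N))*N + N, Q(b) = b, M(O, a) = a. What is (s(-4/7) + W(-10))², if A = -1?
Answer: 23571025/2401 ≈ 9817.2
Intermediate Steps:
s(N) = N + 2*N² (s(N) = (N + N)*N + N = (2*N)*N + N = 2*N² + N = N + 2*N²)
W(Z) = -1 + Z² (W(Z) = -1 + Z*Z = -1 + Z²)
(s(-4/7) + W(-10))² = ((-4/7)*(1 + 2*(-4/7)) + (-1 + (-10)²))² = ((-4*⅐)*(1 + 2*(-4*⅐)) + (-1 + 100))² = (-4*(1 + 2*(-4/7))/7 + 99)² = (-4*(1 - 8/7)/7 + 99)² = (-4/7*(-⅐) + 99)² = (4/49 + 99)² = (4855/49)² = 23571025/2401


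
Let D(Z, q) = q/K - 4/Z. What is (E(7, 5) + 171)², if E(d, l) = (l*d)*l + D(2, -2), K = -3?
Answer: 1069156/9 ≈ 1.1880e+5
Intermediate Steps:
D(Z, q) = -4/Z - q/3 (D(Z, q) = q/(-3) - 4/Z = q*(-⅓) - 4/Z = -q/3 - 4/Z = -4/Z - q/3)
E(d, l) = -4/3 + d*l² (E(d, l) = (l*d)*l + (-4/2 - ⅓*(-2)) = (d*l)*l + (-4*½ + ⅔) = d*l² + (-2 + ⅔) = d*l² - 4/3 = -4/3 + d*l²)
(E(7, 5) + 171)² = ((-4/3 + 7*5²) + 171)² = ((-4/3 + 7*25) + 171)² = ((-4/3 + 175) + 171)² = (521/3 + 171)² = (1034/3)² = 1069156/9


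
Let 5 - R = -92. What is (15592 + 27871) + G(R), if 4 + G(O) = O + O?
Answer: 43653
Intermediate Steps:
R = 97 (R = 5 - 1*(-92) = 5 + 92 = 97)
G(O) = -4 + 2*O (G(O) = -4 + (O + O) = -4 + 2*O)
(15592 + 27871) + G(R) = (15592 + 27871) + (-4 + 2*97) = 43463 + (-4 + 194) = 43463 + 190 = 43653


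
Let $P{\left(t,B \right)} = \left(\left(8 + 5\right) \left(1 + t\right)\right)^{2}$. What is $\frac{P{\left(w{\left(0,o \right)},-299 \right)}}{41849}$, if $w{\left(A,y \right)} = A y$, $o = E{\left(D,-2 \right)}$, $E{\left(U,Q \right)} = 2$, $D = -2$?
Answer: $\frac{169}{41849} \approx 0.0040383$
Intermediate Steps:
$o = 2$
$P{\left(t,B \right)} = \left(13 + 13 t\right)^{2}$ ($P{\left(t,B \right)} = \left(13 \left(1 + t\right)\right)^{2} = \left(13 + 13 t\right)^{2}$)
$\frac{P{\left(w{\left(0,o \right)},-299 \right)}}{41849} = \frac{169 \left(1 + 0 \cdot 2\right)^{2}}{41849} = 169 \left(1 + 0\right)^{2} \cdot \frac{1}{41849} = 169 \cdot 1^{2} \cdot \frac{1}{41849} = 169 \cdot 1 \cdot \frac{1}{41849} = 169 \cdot \frac{1}{41849} = \frac{169}{41849}$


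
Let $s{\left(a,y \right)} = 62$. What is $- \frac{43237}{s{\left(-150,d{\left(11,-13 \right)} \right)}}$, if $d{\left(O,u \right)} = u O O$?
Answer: $- \frac{43237}{62} \approx -697.37$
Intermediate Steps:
$d{\left(O,u \right)} = u O^{2}$ ($d{\left(O,u \right)} = O u O = u O^{2}$)
$- \frac{43237}{s{\left(-150,d{\left(11,-13 \right)} \right)}} = - \frac{43237}{62}$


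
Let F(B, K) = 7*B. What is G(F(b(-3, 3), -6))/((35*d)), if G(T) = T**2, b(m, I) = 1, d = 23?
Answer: 7/115 ≈ 0.060870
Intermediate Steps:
G(F(b(-3, 3), -6))/((35*d)) = (7*1)**2/((35*23)) = 7**2/805 = 49*(1/805) = 7/115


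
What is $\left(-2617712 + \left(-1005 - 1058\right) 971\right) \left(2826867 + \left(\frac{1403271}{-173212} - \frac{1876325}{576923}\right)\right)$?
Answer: $- \frac{1305342931001035332787215}{99929986676} \approx -1.3063 \cdot 10^{13}$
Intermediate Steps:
$\left(-2617712 + \left(-1005 - 1058\right) 971\right) \left(2826867 + \left(\frac{1403271}{-173212} - \frac{1876325}{576923}\right)\right) = \left(-2617712 - 2003173\right) \left(2826867 + \left(1403271 \left(- \frac{1}{173212}\right) - \frac{1876325}{576923}\right)\right) = \left(-2617712 - 2003173\right) \left(2826867 - \frac{1134581321033}{99929986676}\right) = - 4620885 \left(2826867 - \frac{1134581321033}{99929986676}\right) = \left(-4620885\right) \frac{282487647063503059}{99929986676} = - \frac{1305342931001035332787215}{99929986676}$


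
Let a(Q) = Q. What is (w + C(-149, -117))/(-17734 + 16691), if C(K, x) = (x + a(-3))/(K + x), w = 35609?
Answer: -4736057/138719 ≈ -34.141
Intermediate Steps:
C(K, x) = (-3 + x)/(K + x) (C(K, x) = (x - 3)/(K + x) = (-3 + x)/(K + x))
(w + C(-149, -117))/(-17734 + 16691) = (35609 + (-3 - 117)/(-149 - 117))/(-17734 + 16691) = (35609 - 120/(-266))/(-1043) = (35609 - 1/266*(-120))*(-1/1043) = (35609 + 60/133)*(-1/1043) = (4736057/133)*(-1/1043) = -4736057/138719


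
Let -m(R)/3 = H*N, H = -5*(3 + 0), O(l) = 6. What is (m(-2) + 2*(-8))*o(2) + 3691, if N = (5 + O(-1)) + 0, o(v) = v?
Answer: 4649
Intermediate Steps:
H = -15 (H = -5*3 = -15)
N = 11 (N = (5 + 6) + 0 = 11 + 0 = 11)
m(R) = 495 (m(R) = -(-45)*11 = -3*(-165) = 495)
(m(-2) + 2*(-8))*o(2) + 3691 = (495 + 2*(-8))*2 + 3691 = (495 - 16)*2 + 3691 = 479*2 + 3691 = 958 + 3691 = 4649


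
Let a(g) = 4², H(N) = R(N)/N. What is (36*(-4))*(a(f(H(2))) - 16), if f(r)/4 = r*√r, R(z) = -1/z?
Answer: 0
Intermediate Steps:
H(N) = -1/N² (H(N) = (-1/N)/N = -1/N²)
f(r) = 4*r^(3/2) (f(r) = 4*(r*√r) = 4*r^(3/2))
a(g) = 16
(36*(-4))*(a(f(H(2))) - 16) = (36*(-4))*(16 - 16) = -144*0 = 0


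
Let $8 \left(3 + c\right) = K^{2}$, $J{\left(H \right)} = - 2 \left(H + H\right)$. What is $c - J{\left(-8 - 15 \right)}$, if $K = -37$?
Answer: $\frac{609}{8} \approx 76.125$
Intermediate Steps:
$J{\left(H \right)} = - 4 H$ ($J{\left(H \right)} = - 2 \cdot 2 H = - 4 H$)
$c = \frac{1345}{8}$ ($c = -3 + \frac{\left(-37\right)^{2}}{8} = -3 + \frac{1}{8} \cdot 1369 = -3 + \frac{1369}{8} = \frac{1345}{8} \approx 168.13$)
$c - J{\left(-8 - 15 \right)} = \frac{1345}{8} - - 4 \left(-8 - 15\right) = \frac{1345}{8} - \left(-4\right) \left(-23\right) = \frac{1345}{8} - 92 = \frac{609}{8}$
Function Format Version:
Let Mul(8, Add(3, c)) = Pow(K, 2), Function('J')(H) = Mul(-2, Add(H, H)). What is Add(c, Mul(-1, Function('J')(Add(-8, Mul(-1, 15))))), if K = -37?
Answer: Rational(609, 8) ≈ 76.125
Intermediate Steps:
Function('J')(H) = Mul(-4, H) (Function('J')(H) = Mul(-2, Mul(2, H)) = Mul(-4, H))
c = Rational(1345, 8) (c = Add(-3, Mul(Rational(1, 8), Pow(-37, 2))) = Add(-3, Mul(Rational(1, 8), 1369)) = Add(-3, Rational(1369, 8)) = Rational(1345, 8) ≈ 168.13)
Add(c, Mul(-1, Function('J')(Add(-8, Mul(-1, 15))))) = Add(Rational(1345, 8), Mul(-1, Mul(-4, Add(-8, Mul(-1, 15))))) = Add(Rational(1345, 8), Mul(-1, Mul(-4, Add(-8, -15)))) = Add(Rational(1345, 8), Mul(-1, Mul(-4, -23))) = Add(Rational(1345, 8), Mul(-1, 92)) = Add(Rational(1345, 8), -92) = Rational(609, 8)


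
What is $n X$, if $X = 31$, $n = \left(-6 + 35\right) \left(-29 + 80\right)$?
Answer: $45849$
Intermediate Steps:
$n = 1479$ ($n = 29 \cdot 51 = 1479$)
$n X = 1479 \cdot 31 = 45849$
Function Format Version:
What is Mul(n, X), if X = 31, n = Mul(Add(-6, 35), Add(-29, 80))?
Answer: 45849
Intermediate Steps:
n = 1479 (n = Mul(29, 51) = 1479)
Mul(n, X) = Mul(1479, 31) = 45849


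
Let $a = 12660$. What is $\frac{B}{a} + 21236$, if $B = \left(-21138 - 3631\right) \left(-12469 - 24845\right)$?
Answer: $\frac{198846371}{2110} \approx 94240.0$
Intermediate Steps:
$B = 924230466$ ($B = \left(-24769\right) \left(-37314\right) = 924230466$)
$\frac{B}{a} + 21236 = \frac{924230466}{12660} + 21236 = 924230466 \cdot \frac{1}{12660} + 21236 = \frac{154038411}{2110} + 21236 = \frac{198846371}{2110}$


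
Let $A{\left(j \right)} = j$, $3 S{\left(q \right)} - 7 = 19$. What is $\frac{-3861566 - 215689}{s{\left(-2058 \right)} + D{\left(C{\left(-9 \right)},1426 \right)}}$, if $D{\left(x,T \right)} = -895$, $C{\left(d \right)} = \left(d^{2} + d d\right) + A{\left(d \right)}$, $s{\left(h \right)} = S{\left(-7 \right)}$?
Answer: $\frac{12231765}{2659} \approx 4600.1$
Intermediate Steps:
$S{\left(q \right)} = \frac{26}{3}$ ($S{\left(q \right)} = \frac{7}{3} + \frac{1}{3} \cdot 19 = \frac{7}{3} + \frac{19}{3} = \frac{26}{3}$)
$s{\left(h \right)} = \frac{26}{3}$
$C{\left(d \right)} = d + 2 d^{2}$ ($C{\left(d \right)} = \left(d^{2} + d d\right) + d = \left(d^{2} + d^{2}\right) + d = 2 d^{2} + d = d + 2 d^{2}$)
$\frac{-3861566 - 215689}{s{\left(-2058 \right)} + D{\left(C{\left(-9 \right)},1426 \right)}} = \frac{-3861566 - 215689}{\frac{26}{3} - 895} = - \frac{4077255}{- \frac{2659}{3}} = \left(-4077255\right) \left(- \frac{3}{2659}\right) = \frac{12231765}{2659}$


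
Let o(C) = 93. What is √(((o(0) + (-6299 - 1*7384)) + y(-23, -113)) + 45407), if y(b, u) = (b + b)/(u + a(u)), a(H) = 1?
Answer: 15*√110866/28 ≈ 178.37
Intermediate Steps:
y(b, u) = 2*b/(1 + u) (y(b, u) = (b + b)/(u + 1) = (2*b)/(1 + u) = 2*b/(1 + u))
√(((o(0) + (-6299 - 1*7384)) + y(-23, -113)) + 45407) = √(((93 + (-6299 - 1*7384)) + 2*(-23)/(1 - 113)) + 45407) = √(((93 + (-6299 - 7384)) + 2*(-23)/(-112)) + 45407) = √(((93 - 13683) + 2*(-23)*(-1/112)) + 45407) = √((-13590 + 23/56) + 45407) = √(-761017/56 + 45407) = √(1781775/56) = 15*√110866/28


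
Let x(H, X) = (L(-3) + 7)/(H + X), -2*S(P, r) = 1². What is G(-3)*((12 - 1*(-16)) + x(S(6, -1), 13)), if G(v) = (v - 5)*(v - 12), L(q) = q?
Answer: 16992/5 ≈ 3398.4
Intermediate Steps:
S(P, r) = -½ (S(P, r) = -½*1² = -½*1 = -½)
G(v) = (-12 + v)*(-5 + v) (G(v) = (-5 + v)*(-12 + v) = (-12 + v)*(-5 + v))
x(H, X) = 4/(H + X) (x(H, X) = (-3 + 7)/(H + X) = 4/(H + X))
G(-3)*((12 - 1*(-16)) + x(S(6, -1), 13)) = (60 + (-3)² - 17*(-3))*((12 - 1*(-16)) + 4/(-½ + 13)) = (60 + 9 + 51)*((12 + 16) + 4/(25/2)) = 120*(28 + 4*(2/25)) = 120*(28 + 8/25) = 120*(708/25) = 16992/5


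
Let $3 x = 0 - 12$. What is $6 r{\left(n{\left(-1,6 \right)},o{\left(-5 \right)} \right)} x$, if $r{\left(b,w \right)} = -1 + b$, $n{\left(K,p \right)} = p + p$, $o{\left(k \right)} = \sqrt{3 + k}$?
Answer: $-264$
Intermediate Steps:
$n{\left(K,p \right)} = 2 p$
$x = -4$ ($x = \frac{0 - 12}{3} = \frac{1}{3} \left(-12\right) = -4$)
$6 r{\left(n{\left(-1,6 \right)},o{\left(-5 \right)} \right)} x = 6 \left(-1 + 2 \cdot 6\right) \left(-4\right) = 6 \left(-1 + 12\right) \left(-4\right) = 6 \cdot 11 \left(-4\right) = 66 \left(-4\right) = -264$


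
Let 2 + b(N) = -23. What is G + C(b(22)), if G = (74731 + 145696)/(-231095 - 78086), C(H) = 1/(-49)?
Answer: -11110104/15149869 ≈ -0.73335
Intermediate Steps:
b(N) = -25 (b(N) = -2 - 23 = -25)
C(H) = -1/49
G = -220427/309181 (G = 220427/(-309181) = 220427*(-1/309181) = -220427/309181 ≈ -0.71294)
G + C(b(22)) = -220427/309181 - 1/49 = -11110104/15149869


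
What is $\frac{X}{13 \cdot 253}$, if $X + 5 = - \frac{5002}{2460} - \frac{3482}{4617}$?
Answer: $- \frac{359549}{151853130} \approx -0.0023677$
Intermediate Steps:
$X = - \frac{359549}{46170}$ ($X = -5 - \left(\frac{61}{30} + \frac{3482}{4617}\right) = -5 - \frac{128699}{46170} = - \frac{359549}{46170} \approx -7.7875$)
$\frac{X}{13 \cdot 253} = - \frac{359549}{46170 \cdot 13 \cdot 253} = - \frac{359549}{46170 \cdot 3289} = \left(- \frac{359549}{46170}\right) \frac{1}{3289} = - \frac{359549}{151853130}$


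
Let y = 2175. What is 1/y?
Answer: 1/2175 ≈ 0.00045977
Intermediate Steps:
1/y = 1/2175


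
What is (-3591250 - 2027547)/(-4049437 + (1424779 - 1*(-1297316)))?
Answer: 5618797/1327342 ≈ 4.2331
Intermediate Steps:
(-3591250 - 2027547)/(-4049437 + (1424779 - 1*(-1297316))) = -5618797/(-4049437 + (1424779 + 1297316)) = -5618797/(-4049437 + 2722095) = -5618797/(-1327342) = -5618797*(-1/1327342) = 5618797/1327342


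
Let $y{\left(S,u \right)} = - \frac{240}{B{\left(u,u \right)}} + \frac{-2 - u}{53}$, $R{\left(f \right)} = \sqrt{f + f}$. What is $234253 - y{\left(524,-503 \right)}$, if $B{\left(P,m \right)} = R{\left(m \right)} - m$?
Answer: $\frac{1253908252}{5353} - \frac{48 i \sqrt{1006}}{50803} \approx 2.3424 \cdot 10^{5} - 0.029968 i$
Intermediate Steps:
$R{\left(f \right)} = \sqrt{2} \sqrt{f}$ ($R{\left(f \right)} = \sqrt{2 f} = \sqrt{2} \sqrt{f}$)
$B{\left(P,m \right)} = - m + \sqrt{2} \sqrt{m}$ ($B{\left(P,m \right)} = \sqrt{2} \sqrt{m} - m = - m + \sqrt{2} \sqrt{m}$)
$y{\left(S,u \right)} = - \frac{2}{53} - \frac{240}{- u + \sqrt{2} \sqrt{u}} - \frac{u}{53}$ ($y{\left(S,u \right)} = - \frac{240}{- u + \sqrt{2} \sqrt{u}} + \frac{-2 - u}{53} = - \frac{240}{- u + \sqrt{2} \sqrt{u}} + \left(-2 - u\right) \frac{1}{53} = - \frac{240}{- u + \sqrt{2} \sqrt{u}} - \left(\frac{2}{53} + \frac{u}{53}\right) = - \frac{2}{53} - \frac{240}{- u + \sqrt{2} \sqrt{u}} - \frac{u}{53}$)
$234253 - y{\left(524,-503 \right)} = 234253 - \frac{-240 + \frac{\left(-2 - -503\right) \left(\left(-1\right) \left(-503\right) + \sqrt{2} \sqrt{-503}\right)}{53}}{\left(-1\right) \left(-503\right) + \sqrt{2} \sqrt{-503}} = 234253 - \frac{-240 + \frac{\left(-2 + 503\right) \left(503 + \sqrt{2} i \sqrt{503}\right)}{53}}{503 + \sqrt{2} i \sqrt{503}} = 234253 - \frac{-240 + \frac{1}{53} \cdot 501 \left(503 + i \sqrt{1006}\right)}{503 + i \sqrt{1006}} = 234253 - \frac{-240 + \left(\frac{252003}{53} + \frac{501 i \sqrt{1006}}{53}\right)}{503 + i \sqrt{1006}} = 234253 - \frac{\frac{239283}{53} + \frac{501 i \sqrt{1006}}{53}}{503 + i \sqrt{1006}}$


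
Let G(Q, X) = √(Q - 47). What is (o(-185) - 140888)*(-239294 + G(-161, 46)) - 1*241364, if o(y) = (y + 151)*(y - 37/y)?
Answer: 161049398236/5 - 2692096*I*√13/5 ≈ 3.221e+10 - 1.9413e+6*I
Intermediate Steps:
o(y) = (151 + y)*(y - 37/y)
G(Q, X) = √(-47 + Q)
(o(-185) - 140888)*(-239294 + G(-161, 46)) - 1*241364 = ((-37 + (-185)² - 5587/(-185) + 151*(-185)) - 140888)*(-239294 + √(-47 - 161)) - 1*241364 = ((-37 + 34225 - 5587*(-1/185) - 27935) - 140888)*(-239294 + √(-208)) - 241364 = ((-37 + 34225 + 151/5 - 27935) - 140888)*(-239294 + 4*I*√13) - 241364 = (31416/5 - 140888)*(-239294 + 4*I*√13) - 241364 = -673024*(-239294 + 4*I*√13)/5 - 241364 = (161050605056/5 - 2692096*I*√13/5) - 241364 = 161049398236/5 - 2692096*I*√13/5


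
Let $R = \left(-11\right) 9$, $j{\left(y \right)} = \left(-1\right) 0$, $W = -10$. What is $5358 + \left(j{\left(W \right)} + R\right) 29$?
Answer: $2487$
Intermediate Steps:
$j{\left(y \right)} = 0$
$R = -99$
$5358 + \left(j{\left(W \right)} + R\right) 29 = 5358 + \left(0 - 99\right) 29 = 5358 - 2871 = 2487$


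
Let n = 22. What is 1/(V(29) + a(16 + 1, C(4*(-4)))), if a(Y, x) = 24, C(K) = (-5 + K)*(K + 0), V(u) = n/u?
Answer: 29/718 ≈ 0.040390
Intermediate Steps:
V(u) = 22/u
C(K) = K*(-5 + K) (C(K) = (-5 + K)*K = K*(-5 + K))
1/(V(29) + a(16 + 1, C(4*(-4)))) = 1/(22/29 + 24) = 1/(718/29) = 29/718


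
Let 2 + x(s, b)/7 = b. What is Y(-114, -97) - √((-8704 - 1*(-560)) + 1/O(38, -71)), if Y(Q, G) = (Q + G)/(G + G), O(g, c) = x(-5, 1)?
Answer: 211/194 - I*√399063/7 ≈ 1.0876 - 90.245*I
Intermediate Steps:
x(s, b) = -14 + 7*b
O(g, c) = -7 (O(g, c) = -14 + 7*1 = -14 + 7 = -7)
Y(Q, G) = (G + Q)/(2*G) (Y(Q, G) = (G + Q)/((2*G)) = (G + Q)*(1/(2*G)) = (G + Q)/(2*G))
Y(-114, -97) - √((-8704 - 1*(-560)) + 1/O(38, -71)) = (½)*(-97 - 114)/(-97) - √((-8704 - 1*(-560)) + 1/(-7)) = (½)*(-1/97)*(-211) - √((-8704 + 560) - ⅐) = 211/194 - √(-8144 - ⅐) = 211/194 - √(-57009/7) = 211/194 - I*√399063/7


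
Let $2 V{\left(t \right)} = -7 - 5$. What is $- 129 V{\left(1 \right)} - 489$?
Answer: $285$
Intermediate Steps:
$V{\left(t \right)} = -6$ ($V{\left(t \right)} = \frac{-7 - 5}{2} = \frac{1}{2} \left(-12\right) = -6$)
$- 129 V{\left(1 \right)} - 489 = \left(-129\right) \left(-6\right) - 489 = 774 - 489 = 285$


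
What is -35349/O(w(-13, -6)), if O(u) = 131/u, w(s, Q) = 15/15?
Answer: -35349/131 ≈ -269.84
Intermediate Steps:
w(s, Q) = 1 (w(s, Q) = 15*(1/15) = 1)
-35349/O(w(-13, -6)) = -35349/(131/1) = -35349/(131*1) = -35349/131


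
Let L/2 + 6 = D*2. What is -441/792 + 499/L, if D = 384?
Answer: -7691/33528 ≈ -0.22939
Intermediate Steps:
L = 1524 (L = -12 + 2*(384*2) = -12 + 2*768 = -12 + 1536 = 1524)
-441/792 + 499/L = -441/792 + 499/1524 = -441*1/792 + 499*(1/1524) = -49/88 + 499/1524 = -7691/33528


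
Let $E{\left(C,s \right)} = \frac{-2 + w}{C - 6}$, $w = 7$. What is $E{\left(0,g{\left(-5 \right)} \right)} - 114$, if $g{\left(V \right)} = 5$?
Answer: $- \frac{689}{6} \approx -114.83$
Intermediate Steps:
$E{\left(C,s \right)} = \frac{5}{-6 + C}$ ($E{\left(C,s \right)} = \frac{-2 + 7}{C - 6} = \frac{5}{-6 + C}$)
$E{\left(0,g{\left(-5 \right)} \right)} - 114 = \frac{5}{-6 + 0} - 114 = \frac{5}{-6} - 114 = 5 \left(- \frac{1}{6}\right) - 114 = - \frac{5}{6} - 114 = - \frac{689}{6}$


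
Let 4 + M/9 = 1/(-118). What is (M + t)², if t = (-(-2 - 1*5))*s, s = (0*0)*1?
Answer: 18122049/13924 ≈ 1301.5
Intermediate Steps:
s = 0 (s = 0*1 = 0)
t = 0 (t = -(-2 - 1*5)*0 = -(-2 - 5)*0 = -1*(-7)*0 = 7*0 = 0)
M = -4257/118 (M = -36 + 9/(-118) = -36 + 9*(-1/118) = -36 - 9/118 = -4257/118 ≈ -36.076)
(M + t)² = (-4257/118 + 0)² = (-4257/118)² = 18122049/13924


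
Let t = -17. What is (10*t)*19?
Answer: -3230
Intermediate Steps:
(10*t)*19 = (10*(-17))*19 = -170*19 = -3230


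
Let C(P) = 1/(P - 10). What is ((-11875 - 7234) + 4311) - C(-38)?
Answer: -710303/48 ≈ -14798.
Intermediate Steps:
C(P) = 1/(-10 + P)
((-11875 - 7234) + 4311) - C(-38) = ((-11875 - 7234) + 4311) - 1/(-10 - 38) = (-19109 + 4311) - 1/(-48) = -14798 - 1*(-1/48) = -14798 + 1/48 = -710303/48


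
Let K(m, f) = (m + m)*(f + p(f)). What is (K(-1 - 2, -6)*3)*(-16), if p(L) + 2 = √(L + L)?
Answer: -2304 + 576*I*√3 ≈ -2304.0 + 997.66*I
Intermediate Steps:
p(L) = -2 + √2*√L (p(L) = -2 + √(L + L) = -2 + √(2*L) = -2 + √2*√L)
K(m, f) = 2*m*(-2 + f + √2*√f) (K(m, f) = (m + m)*(f + (-2 + √2*√f)) = (2*m)*(-2 + f + √2*√f) = 2*m*(-2 + f + √2*√f))
(K(-1 - 2, -6)*3)*(-16) = ((2*(-1 - 2)*(-2 - 6 + √2*√(-6)))*3)*(-16) = ((2*(-3)*(-2 - 6 + √2*(I*√6)))*3)*(-16) = ((2*(-3)*(-2 - 6 + 2*I*√3))*3)*(-16) = ((2*(-3)*(-8 + 2*I*√3))*3)*(-16) = ((48 - 12*I*√3)*3)*(-16) = (144 - 36*I*√3)*(-16) = -2304 + 576*I*√3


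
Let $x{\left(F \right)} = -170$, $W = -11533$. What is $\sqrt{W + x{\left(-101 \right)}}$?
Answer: $i \sqrt{11703} \approx 108.18 i$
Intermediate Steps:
$\sqrt{W + x{\left(-101 \right)}} = \sqrt{-11533 - 170} = \sqrt{-11703} = i \sqrt{11703}$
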